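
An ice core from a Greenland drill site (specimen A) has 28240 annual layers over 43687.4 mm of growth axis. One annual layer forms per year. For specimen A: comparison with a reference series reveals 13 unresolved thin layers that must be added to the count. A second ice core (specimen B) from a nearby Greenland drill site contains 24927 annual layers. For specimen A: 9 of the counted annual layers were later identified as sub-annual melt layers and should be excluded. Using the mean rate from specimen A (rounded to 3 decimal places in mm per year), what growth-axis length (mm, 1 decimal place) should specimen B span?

Specimen A: correcting the raw count gives 28240 − 9 + 13 = 28244 true annual layers.
A: Extension rate ≈ 43687.4 / 28244 = 1.547 mm/yr.
Length of B = 1.547 × 24927 = 38562.1 mm.

38562.1 mm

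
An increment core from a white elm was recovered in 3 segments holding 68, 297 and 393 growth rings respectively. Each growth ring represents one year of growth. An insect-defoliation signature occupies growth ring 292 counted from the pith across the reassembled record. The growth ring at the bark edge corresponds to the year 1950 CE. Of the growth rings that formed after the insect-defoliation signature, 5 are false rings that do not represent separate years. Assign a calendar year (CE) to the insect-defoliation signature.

1489 CE

Total growth rings = 68 + 297 + 393 = 758.
Between growth ring 292 and the bark edge there are 758 − 292 = 466 growth rings.
Excluding 5 false growth rings: 466 − 5 = 461.
The growth ring at the bark edge is 1950 CE, so the insect-defoliation signature dates to 1950 − 461 = 1489 CE.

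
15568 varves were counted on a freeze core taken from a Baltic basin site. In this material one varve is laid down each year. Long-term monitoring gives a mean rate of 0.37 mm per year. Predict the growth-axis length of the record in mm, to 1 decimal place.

5760.2 mm

15568 years of growth are recorded.
Predicted length = 0.37 mm/year × 15568 years = 5760.2 mm.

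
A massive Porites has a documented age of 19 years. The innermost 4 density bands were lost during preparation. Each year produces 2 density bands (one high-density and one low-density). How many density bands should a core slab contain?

34 density bands

With 2 density bands per year, 19 years would produce 19 × 2 = 38 density bands.
Subtracting the 4 density bands not captured gives 38 − 4 = 34 density bands in the record.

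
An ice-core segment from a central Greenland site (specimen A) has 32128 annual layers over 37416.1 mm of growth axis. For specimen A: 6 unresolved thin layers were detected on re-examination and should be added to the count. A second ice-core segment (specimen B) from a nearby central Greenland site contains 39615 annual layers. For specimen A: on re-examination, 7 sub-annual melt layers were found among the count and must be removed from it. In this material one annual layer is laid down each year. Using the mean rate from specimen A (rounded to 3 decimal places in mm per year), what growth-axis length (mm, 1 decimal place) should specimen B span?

46151.5 mm

Specimen A: correcting the raw count gives 32128 − 7 + 6 = 32127 true annual layers.
A: Extension rate ≈ 37416.1 / 32127 = 1.165 mm per year.
Length of B = 1.165 × 39615 = 46151.5 mm.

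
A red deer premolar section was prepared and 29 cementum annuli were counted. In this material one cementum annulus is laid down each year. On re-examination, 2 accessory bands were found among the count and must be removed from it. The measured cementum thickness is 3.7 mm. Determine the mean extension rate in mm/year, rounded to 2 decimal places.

0.14 mm/year

After corrections the count is 29 − 2 = 27 cementum annuli.
Mean rate = 3.7 mm / 27 years ≈ 0.14 mm/year.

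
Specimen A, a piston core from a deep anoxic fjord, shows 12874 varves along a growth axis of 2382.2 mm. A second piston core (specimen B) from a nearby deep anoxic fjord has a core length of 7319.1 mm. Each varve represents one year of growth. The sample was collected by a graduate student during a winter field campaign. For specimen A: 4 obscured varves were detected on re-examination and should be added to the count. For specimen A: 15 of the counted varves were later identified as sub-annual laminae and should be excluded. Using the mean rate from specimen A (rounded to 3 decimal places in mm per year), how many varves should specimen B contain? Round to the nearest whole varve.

Specimen A: after corrections the count is 12874 − 15 + 4 = 12863 varves.
A: Mean rate = 2382.2 mm / 12863 years ≈ 0.185 mm per year.
B spans 7319.1 / 0.185 = 39562.70 years ≈ 39563 varves.

39563 varves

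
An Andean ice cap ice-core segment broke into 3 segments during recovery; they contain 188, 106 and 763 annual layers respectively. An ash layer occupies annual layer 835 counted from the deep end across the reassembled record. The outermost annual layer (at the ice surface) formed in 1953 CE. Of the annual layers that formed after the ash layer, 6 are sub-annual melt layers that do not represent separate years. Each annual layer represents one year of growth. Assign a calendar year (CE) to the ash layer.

Total annual layers = 188 + 106 + 763 = 1057.
1057 − 835 = 222 annual layers lie beyond the ash layer toward the ice surface.
Removing the 6 false annual layers leaves 222 − 6 = 216 true annual layers beyond the ash layer.
Counting back 216 years from 1953 CE places the ash layer in 1953 − 216 = 1737 CE.

1737 CE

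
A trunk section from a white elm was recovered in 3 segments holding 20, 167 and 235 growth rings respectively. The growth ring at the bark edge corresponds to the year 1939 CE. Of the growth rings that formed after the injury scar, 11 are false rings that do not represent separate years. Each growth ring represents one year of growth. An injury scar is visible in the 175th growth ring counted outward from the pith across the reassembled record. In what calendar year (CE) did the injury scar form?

Total growth rings = 20 + 167 + 235 = 422.
422 − 175 = 247 growth rings lie beyond the injury scar toward the bark edge.
247 − 11 false = 236 true growth rings after the injury scar.
The growth ring at the bark edge is 1939 CE, so the injury scar dates to 1939 − 236 = 1703 CE.

1703 CE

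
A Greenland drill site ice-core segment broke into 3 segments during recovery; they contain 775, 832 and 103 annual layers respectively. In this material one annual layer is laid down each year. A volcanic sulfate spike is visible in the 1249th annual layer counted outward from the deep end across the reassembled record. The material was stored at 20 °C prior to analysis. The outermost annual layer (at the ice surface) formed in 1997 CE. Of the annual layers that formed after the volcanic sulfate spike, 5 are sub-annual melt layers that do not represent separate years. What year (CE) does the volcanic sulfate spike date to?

1541 CE

Total annual layers = 775 + 832 + 103 = 1710.
The volcanic sulfate spike sits at annual layer 1249 from the deep end, so 1710 − 1249 = 461 annual layers formed after it.
461 − 5 false = 456 true annual layers after the volcanic sulfate spike.
1997 − 456 = 1541 CE.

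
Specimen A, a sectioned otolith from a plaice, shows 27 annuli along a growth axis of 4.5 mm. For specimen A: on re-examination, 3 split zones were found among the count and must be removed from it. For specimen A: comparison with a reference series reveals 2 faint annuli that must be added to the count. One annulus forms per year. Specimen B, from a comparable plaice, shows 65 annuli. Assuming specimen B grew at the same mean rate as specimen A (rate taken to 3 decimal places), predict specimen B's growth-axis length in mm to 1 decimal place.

Specimen A: after corrections the count is 27 − 3 + 2 = 26 annuli.
A: Mean rate = 4.5 mm / 26 years ≈ 0.173 mm/yr.
Length of B = 0.173 × 65 = 11.2 mm.

11.2 mm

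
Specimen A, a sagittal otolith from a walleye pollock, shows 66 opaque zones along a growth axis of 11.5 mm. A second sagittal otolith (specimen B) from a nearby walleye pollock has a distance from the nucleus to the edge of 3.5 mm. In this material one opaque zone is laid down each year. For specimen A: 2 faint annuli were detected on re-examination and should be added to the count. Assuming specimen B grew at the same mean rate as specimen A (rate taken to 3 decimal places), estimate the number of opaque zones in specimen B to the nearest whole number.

Specimen A: correcting the raw count gives 66 + 2 = 68 true opaque zones.
A: 11.5 mm over 68 years gives 11.5 / 68 ≈ 0.169 mm/yr.
For B, 3.5 / 0.169 = 20.71 years ≈ 21 opaque zones.

21 opaque zones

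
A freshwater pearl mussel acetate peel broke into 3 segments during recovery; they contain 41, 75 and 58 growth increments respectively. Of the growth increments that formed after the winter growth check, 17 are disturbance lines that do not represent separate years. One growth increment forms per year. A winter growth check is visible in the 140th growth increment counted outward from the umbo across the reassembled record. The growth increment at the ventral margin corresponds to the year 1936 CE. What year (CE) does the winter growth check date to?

1919 CE

Total growth increments = 41 + 75 + 58 = 174.
174 − 140 = 34 growth increments lie beyond the winter growth check toward the ventral margin.
Removing the 17 false growth increments leaves 34 − 17 = 17 true growth increments beyond the winter growth check.
1936 − 17 = 1919 CE.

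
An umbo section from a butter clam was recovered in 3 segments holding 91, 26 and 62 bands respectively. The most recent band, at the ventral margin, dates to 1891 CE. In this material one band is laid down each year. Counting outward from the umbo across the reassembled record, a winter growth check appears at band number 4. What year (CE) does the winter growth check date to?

1716 CE

Total bands = 91 + 26 + 62 = 179.
Between band 4 and the ventral margin there are 179 − 4 = 175 bands.
1891 − 175 = 1716 CE.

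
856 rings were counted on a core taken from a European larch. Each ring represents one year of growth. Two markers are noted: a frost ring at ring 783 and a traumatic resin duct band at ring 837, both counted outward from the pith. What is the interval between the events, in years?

Separation: 837 − 783 = 54 rings.
At one ring per year, 54 years elapsed between them.

54 years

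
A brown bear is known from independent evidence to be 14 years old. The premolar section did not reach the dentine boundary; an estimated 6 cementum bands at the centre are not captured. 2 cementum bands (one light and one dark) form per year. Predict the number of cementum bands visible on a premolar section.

14 years at 2 cementum bands per year gives 14 × 2 = 28 cementum bands.
Subtracting the 6 cementum bands not captured gives 28 − 6 = 22 cementum bands in the record.

22 cementum bands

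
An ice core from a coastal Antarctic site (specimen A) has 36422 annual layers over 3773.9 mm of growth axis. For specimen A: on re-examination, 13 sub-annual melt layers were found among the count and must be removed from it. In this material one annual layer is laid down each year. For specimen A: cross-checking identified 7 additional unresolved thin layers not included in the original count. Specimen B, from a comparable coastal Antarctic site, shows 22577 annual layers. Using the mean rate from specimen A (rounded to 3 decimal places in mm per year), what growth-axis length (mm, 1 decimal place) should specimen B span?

Specimen A: true annual layer count = 36422 − 13 + 7 = 36416.
A: 3773.9 mm over 36416 years gives 3773.9 / 36416 ≈ 0.104 mm per year.
For B, 0.104 mm/year × 22577 years = 2348.0 mm.

2348.0 mm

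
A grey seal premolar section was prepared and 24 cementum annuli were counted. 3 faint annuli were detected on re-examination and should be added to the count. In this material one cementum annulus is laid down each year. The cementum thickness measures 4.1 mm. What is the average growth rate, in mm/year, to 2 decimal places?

0.15 mm/year

Adjusted count: 24 + 3 = 27 cementum annuli.
Extension rate ≈ 4.1 / 27 = 0.15 mm/year.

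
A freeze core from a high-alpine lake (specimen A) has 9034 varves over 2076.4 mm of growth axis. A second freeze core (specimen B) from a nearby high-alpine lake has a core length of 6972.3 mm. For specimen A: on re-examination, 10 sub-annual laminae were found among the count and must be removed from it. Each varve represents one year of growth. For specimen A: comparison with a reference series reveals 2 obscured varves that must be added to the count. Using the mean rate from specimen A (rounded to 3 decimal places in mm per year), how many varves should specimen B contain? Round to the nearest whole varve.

30314 varves

Specimen A: true varve count = 9034 − 10 + 2 = 9026.
A: Extension rate ≈ 2076.4 / 9026 = 0.230 mm per year.
Specimen B: 6972.3 mm / 0.230 mm per year = 30314.35 years ≈ 30314 varves.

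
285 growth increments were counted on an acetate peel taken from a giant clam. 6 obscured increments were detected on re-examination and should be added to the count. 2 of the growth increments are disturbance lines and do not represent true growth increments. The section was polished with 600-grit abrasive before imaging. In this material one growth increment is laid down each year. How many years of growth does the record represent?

289 yr

Adjusted count: 285 − 2 + 6 = 289 growth increments.
One growth increment per year makes the duration 289 years.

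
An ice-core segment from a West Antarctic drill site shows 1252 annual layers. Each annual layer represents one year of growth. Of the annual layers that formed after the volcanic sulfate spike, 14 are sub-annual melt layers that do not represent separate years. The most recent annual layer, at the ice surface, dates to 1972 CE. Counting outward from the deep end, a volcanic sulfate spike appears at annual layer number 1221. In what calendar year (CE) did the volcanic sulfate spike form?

1252 − 1221 = 31 annual layers lie beyond the volcanic sulfate spike toward the ice surface.
31 − 14 false = 17 true annual layers after the volcanic sulfate spike.
1972 − 17 = 1955 CE.

1955 CE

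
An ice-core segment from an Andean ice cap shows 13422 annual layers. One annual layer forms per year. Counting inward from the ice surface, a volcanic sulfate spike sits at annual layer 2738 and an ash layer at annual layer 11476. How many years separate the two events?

11476 − 2738 = 8738 annual layers lie between the two events.
That is 8738 years at one annual layer per year.

8738 years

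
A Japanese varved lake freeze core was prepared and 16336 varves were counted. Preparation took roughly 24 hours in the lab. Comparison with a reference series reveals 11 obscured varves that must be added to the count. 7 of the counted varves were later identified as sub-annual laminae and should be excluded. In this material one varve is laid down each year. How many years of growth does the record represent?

16340 yr

After corrections the count is 16336 − 7 + 11 = 16340 varves.
At one varve per year, that is 16340 years.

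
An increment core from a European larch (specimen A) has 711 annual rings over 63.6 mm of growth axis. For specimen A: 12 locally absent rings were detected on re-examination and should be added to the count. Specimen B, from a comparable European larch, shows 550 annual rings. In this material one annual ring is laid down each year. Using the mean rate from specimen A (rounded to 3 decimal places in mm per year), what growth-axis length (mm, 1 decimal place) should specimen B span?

48.4 mm

Specimen A: adjusted count: 711 + 12 = 723 annual rings.
A: Extension rate ≈ 63.6 / 723 = 0.088 mm/yr.
Length of B = 0.088 × 550 = 48.4 mm.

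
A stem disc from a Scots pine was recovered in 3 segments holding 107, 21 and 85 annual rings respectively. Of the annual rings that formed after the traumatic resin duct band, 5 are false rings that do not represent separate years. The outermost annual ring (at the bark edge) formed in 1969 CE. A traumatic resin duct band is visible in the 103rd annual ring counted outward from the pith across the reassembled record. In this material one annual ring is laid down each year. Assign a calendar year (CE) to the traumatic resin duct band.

Total annual rings = 107 + 21 + 85 = 213.
The traumatic resin duct band sits at annual ring 103 from the pith, so 213 − 103 = 110 annual rings formed after it.
Removing the 5 false annual rings leaves 110 − 5 = 105 true annual rings beyond the traumatic resin duct band.
Counting back 105 years from 1969 CE places the traumatic resin duct band in 1969 − 105 = 1864 CE.

1864 CE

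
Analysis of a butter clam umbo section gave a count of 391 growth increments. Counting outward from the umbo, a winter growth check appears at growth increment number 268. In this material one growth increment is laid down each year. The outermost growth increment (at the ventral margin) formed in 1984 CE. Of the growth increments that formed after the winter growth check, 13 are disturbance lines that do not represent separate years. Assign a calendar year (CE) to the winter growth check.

1874 CE

Between growth increment 268 and the ventral margin there are 391 − 268 = 123 growth increments.
Removing the 13 false growth increments leaves 123 − 13 = 110 true growth increments beyond the winter growth check.
1984 − 110 = 1874 CE.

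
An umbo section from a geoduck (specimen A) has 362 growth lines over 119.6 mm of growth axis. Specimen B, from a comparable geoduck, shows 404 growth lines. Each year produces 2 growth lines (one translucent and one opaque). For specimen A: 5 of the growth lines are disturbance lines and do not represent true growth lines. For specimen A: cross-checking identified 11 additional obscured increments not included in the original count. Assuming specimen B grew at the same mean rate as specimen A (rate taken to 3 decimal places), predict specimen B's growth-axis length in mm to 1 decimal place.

131.3 mm

Specimen A: true growth line count = 362 − 5 + 11 = 368.
Specimen A: dividing by 2 growth lines per year: 368 / 2 = 184 years.
A: Extension rate ≈ 119.6 / 184 = 0.650 mm per year.
Specimen B: dividing by 2 growth lines per year: 404 / 2 = 202 years. For B, 0.650 mm/year × 202 years = 131.3 mm.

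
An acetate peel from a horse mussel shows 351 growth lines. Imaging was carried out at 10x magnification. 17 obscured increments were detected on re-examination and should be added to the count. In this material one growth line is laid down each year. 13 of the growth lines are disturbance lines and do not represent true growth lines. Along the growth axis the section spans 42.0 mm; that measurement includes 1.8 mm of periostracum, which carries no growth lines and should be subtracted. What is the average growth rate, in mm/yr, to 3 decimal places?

After corrections the count is 351 − 13 + 17 = 355 growth lines.
Net length = 42.0 − 1.8 = 40.2 mm.
Mean rate = 40.2 mm / 355 years ≈ 0.113 mm/yr.

0.113 mm/yr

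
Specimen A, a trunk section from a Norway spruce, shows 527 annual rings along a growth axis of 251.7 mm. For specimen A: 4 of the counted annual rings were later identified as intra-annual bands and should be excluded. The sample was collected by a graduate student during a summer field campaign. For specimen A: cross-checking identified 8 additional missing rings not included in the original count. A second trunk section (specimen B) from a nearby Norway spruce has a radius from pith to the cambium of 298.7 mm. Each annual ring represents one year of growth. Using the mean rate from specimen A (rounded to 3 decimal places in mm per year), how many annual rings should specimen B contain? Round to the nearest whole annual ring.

Specimen A: correcting the raw count gives 527 − 4 + 8 = 531 true annual rings.
A: Mean rate = 251.7 mm / 531 years ≈ 0.474 mm per year.
B spans 298.7 / 0.474 = 630.17 years ≈ 630 annual rings.

630 annual rings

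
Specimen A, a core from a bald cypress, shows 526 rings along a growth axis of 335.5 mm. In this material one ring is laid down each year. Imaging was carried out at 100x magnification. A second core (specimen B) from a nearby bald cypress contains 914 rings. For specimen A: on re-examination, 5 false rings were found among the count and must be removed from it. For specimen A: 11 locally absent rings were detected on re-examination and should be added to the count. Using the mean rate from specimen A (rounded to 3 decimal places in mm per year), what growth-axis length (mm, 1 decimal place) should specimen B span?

Specimen A: true ring count = 526 − 5 + 11 = 532.
A: Extension rate ≈ 335.5 / 532 = 0.631 mm/yr.
B's length ≈ 0.631 × 914 = 576.7 mm.

576.7 mm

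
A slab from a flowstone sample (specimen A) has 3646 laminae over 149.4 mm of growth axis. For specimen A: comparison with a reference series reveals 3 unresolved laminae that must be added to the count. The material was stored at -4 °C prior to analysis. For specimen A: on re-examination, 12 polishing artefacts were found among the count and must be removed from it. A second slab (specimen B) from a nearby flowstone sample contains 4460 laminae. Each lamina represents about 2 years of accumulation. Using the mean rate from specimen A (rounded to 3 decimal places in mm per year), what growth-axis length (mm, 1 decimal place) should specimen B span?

Specimen A: adjusted count: 3646 − 12 + 3 = 3637 laminae.
Specimen A: at 2 years per lamina, 3637 × 2 = 7274 years.
A: Mean rate = 149.4 mm / 7274 years ≈ 0.021 mm/year.
Specimen B: at 2 years per lamina, 4460 × 2 = 8920 years. For B, 0.021 mm/year × 8920 years = 187.3 mm.

187.3 mm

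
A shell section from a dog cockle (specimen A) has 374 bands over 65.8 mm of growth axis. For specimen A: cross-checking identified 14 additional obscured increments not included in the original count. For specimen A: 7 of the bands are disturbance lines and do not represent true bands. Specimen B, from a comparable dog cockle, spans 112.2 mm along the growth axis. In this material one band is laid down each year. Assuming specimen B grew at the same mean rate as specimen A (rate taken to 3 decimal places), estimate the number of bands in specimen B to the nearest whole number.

649 bands

Specimen A: correcting the raw count gives 374 − 7 + 14 = 381 true bands.
A: Extension rate ≈ 65.8 / 381 = 0.173 mm/year.
For B, 112.2 / 0.173 = 648.55 years ≈ 649 bands.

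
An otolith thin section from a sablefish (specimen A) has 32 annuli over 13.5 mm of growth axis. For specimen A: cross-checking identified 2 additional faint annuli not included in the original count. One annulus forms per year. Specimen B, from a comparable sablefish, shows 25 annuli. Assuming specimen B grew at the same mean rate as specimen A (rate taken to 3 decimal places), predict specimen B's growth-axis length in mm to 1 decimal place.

Specimen A: correcting the raw count gives 32 + 2 = 34 true annuli.
A: Mean rate = 13.5 mm / 34 years ≈ 0.397 mm/yr.
B's length ≈ 0.397 × 25 = 9.9 mm.

9.9 mm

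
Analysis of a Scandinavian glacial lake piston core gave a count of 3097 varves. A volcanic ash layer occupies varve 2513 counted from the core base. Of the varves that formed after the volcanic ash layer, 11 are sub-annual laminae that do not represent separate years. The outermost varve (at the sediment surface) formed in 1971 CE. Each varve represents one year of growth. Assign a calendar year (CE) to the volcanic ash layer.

1398 CE

3097 − 2513 = 584 varves lie beyond the volcanic ash layer toward the sediment surface.
Excluding 11 false varves: 584 − 11 = 573.
Counting back 573 years from 1971 CE places the volcanic ash layer in 1971 − 573 = 1398 CE.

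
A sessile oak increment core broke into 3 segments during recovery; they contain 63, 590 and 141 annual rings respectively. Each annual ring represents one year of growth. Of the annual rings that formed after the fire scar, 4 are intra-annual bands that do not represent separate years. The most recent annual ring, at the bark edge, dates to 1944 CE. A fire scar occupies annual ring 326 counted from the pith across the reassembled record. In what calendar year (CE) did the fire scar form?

1480 CE

Total annual rings = 63 + 590 + 141 = 794.
Between annual ring 326 and the bark edge there are 794 − 326 = 468 annual rings.
468 − 4 false = 464 true annual rings after the fire scar.
The annual ring at the bark edge is 1944 CE, so the fire scar dates to 1944 − 464 = 1480 CE.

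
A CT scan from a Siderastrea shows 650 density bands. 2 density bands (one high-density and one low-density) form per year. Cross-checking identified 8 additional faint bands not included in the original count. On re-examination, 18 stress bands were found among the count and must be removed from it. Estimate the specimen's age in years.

320 yr

True density band count = 650 − 18 + 8 = 640.
640 density bands at 2 per year is 640 / 2 = 320 years.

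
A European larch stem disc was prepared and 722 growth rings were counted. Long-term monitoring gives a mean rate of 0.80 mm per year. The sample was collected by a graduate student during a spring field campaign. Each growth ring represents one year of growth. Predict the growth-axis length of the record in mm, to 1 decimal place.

577.6 mm

The record spans 722 years at 0.80 mm per year.
Length ≈ 0.80 × 722 = 577.6 mm.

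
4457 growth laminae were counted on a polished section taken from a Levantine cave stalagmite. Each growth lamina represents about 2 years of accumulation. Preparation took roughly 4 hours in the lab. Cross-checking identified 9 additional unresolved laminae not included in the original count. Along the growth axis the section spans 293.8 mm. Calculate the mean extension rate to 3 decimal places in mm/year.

Correcting the raw count gives 4457 + 9 = 4466 true growth laminae.
At 2 years per growth lamina, 4466 × 2 = 8932 years.
Mean rate = 293.8 mm / 8932 years ≈ 0.033 mm/year.

0.033 mm/year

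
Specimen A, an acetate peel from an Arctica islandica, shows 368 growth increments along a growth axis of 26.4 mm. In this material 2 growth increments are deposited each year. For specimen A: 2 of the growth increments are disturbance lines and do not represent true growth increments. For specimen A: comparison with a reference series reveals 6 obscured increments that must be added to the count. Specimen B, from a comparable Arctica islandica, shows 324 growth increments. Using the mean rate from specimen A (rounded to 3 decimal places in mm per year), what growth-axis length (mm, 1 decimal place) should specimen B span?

Specimen A: after corrections the count is 368 − 2 + 6 = 372 growth increments.
Specimen A: with 2 growth increments per year, 372 / 2 = 186 years.
A: Mean rate = 26.4 mm / 186 years ≈ 0.142 mm/year.
Specimen B: dividing by 2 growth increments per year: 324 / 2 = 162 years. B's length ≈ 0.142 × 162 = 23.0 mm.

23.0 mm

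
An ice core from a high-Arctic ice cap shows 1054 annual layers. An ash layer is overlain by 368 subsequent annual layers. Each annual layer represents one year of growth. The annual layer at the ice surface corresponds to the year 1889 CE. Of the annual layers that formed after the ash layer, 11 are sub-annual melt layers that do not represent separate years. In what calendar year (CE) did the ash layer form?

There are 368 annual layers younger than the ash layer.
Excluding 11 false annual layers: 368 − 11 = 357.
The annual layer at the ice surface is 1889 CE, so the ash layer dates to 1889 − 357 = 1532 CE.

1532 CE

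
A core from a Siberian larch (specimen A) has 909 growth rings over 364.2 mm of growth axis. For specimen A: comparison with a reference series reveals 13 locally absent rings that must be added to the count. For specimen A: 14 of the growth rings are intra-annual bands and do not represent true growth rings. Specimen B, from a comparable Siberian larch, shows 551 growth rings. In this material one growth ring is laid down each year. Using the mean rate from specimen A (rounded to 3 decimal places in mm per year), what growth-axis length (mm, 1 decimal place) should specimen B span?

221.0 mm

Specimen A: adjusted count: 909 − 14 + 13 = 908 growth rings.
A: 364.2 mm over 908 years gives 364.2 / 908 ≈ 0.401 mm per year.
For B, 0.401 mm/year × 551 years = 221.0 mm.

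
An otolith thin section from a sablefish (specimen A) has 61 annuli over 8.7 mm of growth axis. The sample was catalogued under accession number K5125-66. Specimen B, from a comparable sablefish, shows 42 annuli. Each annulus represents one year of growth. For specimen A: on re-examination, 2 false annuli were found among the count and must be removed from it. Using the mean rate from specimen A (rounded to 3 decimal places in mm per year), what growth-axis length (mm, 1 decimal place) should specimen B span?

Specimen A: true annulus count = 61 − 2 = 59.
A: 8.7 mm over 59 years gives 8.7 / 59 ≈ 0.147 mm per year.
For B, 0.147 mm/year × 42 years = 6.2 mm.

6.2 mm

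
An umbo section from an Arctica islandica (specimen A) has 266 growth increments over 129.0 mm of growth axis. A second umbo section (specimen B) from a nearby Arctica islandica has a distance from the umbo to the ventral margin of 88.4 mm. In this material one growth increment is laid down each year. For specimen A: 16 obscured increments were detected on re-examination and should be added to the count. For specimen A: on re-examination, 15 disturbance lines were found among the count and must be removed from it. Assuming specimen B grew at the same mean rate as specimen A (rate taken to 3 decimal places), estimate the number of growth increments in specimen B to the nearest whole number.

183 growth increments

Specimen A: true growth increment count = 266 − 15 + 16 = 267.
A: Mean rate = 129.0 mm / 267 years ≈ 0.483 mm per year.
Specimen B: 88.4 mm / 0.483 mm per year = 183.02 years ≈ 183 growth increments.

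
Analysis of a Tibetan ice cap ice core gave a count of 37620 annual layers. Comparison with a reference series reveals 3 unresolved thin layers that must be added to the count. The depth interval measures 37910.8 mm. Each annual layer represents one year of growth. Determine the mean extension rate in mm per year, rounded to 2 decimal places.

Correcting the raw count gives 37620 + 3 = 37623 true annual layers.
Mean rate = 37910.8 mm / 37623 years ≈ 1.01 mm per year.

1.01 mm per year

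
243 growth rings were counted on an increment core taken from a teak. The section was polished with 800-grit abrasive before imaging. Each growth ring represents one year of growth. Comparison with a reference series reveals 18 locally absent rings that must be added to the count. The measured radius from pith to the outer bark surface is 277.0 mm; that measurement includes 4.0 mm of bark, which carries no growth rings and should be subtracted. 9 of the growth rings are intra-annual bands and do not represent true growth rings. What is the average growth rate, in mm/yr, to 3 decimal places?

1.083 mm/yr

After corrections the count is 243 − 9 + 18 = 252 growth rings.
The growth record spans 277.0 − 4.0 = 273.0 mm.
Extension rate ≈ 273.0 / 252 = 1.083 mm/yr.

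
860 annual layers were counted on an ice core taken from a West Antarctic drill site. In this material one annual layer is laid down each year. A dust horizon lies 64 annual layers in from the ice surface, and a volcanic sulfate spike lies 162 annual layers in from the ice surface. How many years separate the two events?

162 − 64 = 98 annual layers lie between the two events.
That is 98 years at one annual layer per year.

98 years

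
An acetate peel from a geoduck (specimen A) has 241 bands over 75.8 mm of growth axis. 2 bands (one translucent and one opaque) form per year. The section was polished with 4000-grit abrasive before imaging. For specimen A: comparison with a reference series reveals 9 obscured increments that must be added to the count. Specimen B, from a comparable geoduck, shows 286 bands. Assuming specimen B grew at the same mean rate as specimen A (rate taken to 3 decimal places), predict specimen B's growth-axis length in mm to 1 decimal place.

86.7 mm

Specimen A: adjusted count: 241 + 9 = 250 bands.
Specimen A: dividing by 2 bands per year: 250 / 2 = 125 years.
A: Extension rate ≈ 75.8 / 125 = 0.606 mm/yr.
Specimen B: dividing by 2 bands per year: 286 / 2 = 143 years. B's length ≈ 0.606 × 143 = 86.7 mm.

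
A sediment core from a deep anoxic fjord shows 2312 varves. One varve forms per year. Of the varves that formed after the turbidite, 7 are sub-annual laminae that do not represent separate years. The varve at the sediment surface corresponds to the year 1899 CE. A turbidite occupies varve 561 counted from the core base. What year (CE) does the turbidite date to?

155 CE

Between varve 561 and the sediment surface there are 2312 − 561 = 1751 varves.
Removing the 7 false varves leaves 1751 − 7 = 1744 true varves beyond the turbidite.
Counting back 1744 years from 1899 CE places the turbidite in 1899 − 1744 = 155 CE.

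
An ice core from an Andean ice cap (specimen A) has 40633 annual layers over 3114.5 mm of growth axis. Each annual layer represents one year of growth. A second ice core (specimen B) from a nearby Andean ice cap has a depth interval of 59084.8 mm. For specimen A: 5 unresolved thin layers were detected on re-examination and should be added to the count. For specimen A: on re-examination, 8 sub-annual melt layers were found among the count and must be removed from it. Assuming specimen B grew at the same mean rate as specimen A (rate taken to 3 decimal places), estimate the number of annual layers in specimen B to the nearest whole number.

767335 annual layers

Specimen A: after corrections the count is 40633 − 8 + 5 = 40630 annual layers.
A: Mean rate = 3114.5 mm / 40630 years ≈ 0.077 mm per year.
B spans 59084.8 / 0.077 = 767335.06 years ≈ 767335 annual layers.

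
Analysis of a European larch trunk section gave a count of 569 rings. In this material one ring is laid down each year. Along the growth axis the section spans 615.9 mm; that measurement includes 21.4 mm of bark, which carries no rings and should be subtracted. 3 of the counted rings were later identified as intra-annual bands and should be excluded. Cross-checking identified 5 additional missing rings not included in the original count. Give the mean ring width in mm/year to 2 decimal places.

True ring count = 569 − 3 + 5 = 571.
The growth record spans 615.9 − 21.4 = 594.5 mm.
Extension rate ≈ 594.5 / 571 = 1.04 mm/year.

1.04 mm/year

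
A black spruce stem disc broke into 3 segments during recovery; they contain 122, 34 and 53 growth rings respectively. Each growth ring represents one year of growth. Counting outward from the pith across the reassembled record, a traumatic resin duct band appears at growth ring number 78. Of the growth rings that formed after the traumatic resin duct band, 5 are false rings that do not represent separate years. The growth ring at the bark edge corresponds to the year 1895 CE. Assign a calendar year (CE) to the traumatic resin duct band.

1769 CE

Total growth rings = 122 + 34 + 53 = 209.
The traumatic resin duct band sits at growth ring 78 from the pith, so 209 − 78 = 131 growth rings formed after it.
131 − 5 false = 126 true growth rings after the traumatic resin duct band.
The growth ring at the bark edge is 1895 CE, so the traumatic resin duct band dates to 1895 − 126 = 1769 CE.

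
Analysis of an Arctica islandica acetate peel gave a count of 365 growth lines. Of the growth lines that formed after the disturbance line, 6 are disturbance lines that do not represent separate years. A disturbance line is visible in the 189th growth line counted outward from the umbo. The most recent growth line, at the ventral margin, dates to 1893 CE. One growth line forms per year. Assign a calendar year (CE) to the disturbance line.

Between growth line 189 and the ventral margin there are 365 − 189 = 176 growth lines.
Removing the 6 false growth lines leaves 176 − 6 = 170 true growth lines beyond the disturbance line.
Counting back 170 years from 1893 CE places the disturbance line in 1893 − 170 = 1723 CE.

1723 CE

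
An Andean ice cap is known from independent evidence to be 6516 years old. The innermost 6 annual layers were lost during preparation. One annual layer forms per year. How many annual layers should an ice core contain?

Expected annual layers over 6516 years: 6516.
Less the 6 uncaptured annual layers: 6516 − 6 = 6510.

6510 annual layers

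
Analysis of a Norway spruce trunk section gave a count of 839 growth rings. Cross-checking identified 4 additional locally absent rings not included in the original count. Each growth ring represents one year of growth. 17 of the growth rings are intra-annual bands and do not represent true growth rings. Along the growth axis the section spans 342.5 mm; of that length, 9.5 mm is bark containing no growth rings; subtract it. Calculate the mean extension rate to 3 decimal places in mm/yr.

0.403 mm/yr

True growth ring count = 839 − 17 + 4 = 826.
Net length = 342.5 − 9.5 = 333.0 mm.
Mean rate = 333.0 mm / 826 years ≈ 0.403 mm/yr.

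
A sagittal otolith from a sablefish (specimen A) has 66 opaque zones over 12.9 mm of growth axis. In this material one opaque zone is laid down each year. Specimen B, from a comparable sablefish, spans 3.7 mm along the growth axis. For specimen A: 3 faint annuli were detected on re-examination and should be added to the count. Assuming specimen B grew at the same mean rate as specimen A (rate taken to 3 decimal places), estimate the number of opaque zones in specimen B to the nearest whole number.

Specimen A: correcting the raw count gives 66 + 3 = 69 true opaque zones.
A: 12.9 mm over 69 years gives 12.9 / 69 ≈ 0.187 mm per year.
Specimen B: 3.7 mm / 0.187 mm per year = 19.79 years ≈ 20 opaque zones.

20 opaque zones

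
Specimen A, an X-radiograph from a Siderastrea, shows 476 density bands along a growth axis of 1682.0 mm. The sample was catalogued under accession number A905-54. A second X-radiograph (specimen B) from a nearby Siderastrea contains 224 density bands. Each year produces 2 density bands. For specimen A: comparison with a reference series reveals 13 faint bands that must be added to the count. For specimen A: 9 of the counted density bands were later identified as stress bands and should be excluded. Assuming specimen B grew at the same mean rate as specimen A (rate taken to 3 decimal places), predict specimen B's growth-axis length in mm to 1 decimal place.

784.9 mm

Specimen A: correcting the raw count gives 476 − 9 + 13 = 480 true density bands.
Specimen A: dividing by 2 density bands per year: 480 / 2 = 240 years.
A: Extension rate ≈ 1682.0 / 240 = 7.008 mm/year.
Specimen B: dividing by 2 density bands per year: 224 / 2 = 112 years. B's length ≈ 7.008 × 112 = 784.9 mm.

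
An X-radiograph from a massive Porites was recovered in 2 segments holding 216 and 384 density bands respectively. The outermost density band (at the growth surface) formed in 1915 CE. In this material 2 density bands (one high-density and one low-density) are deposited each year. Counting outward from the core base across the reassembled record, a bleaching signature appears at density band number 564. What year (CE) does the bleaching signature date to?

1897 CE

Total density bands = 216 + 384 = 600.
The bleaching signature sits at density band 564 from the core base, so 600 − 564 = 36 density bands formed after it.
Dividing by 2 density bands per year: 36 / 2 = 18 years.
The density band at the growth surface is 1915 CE, so the bleaching signature dates to 1915 − 18 = 1897 CE.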